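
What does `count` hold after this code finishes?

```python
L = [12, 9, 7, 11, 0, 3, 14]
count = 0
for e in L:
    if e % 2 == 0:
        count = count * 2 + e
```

e=12: even, count = 0*2+12 = 12
e=9: not even
e=7: not even
e=11: not even
e=0: even, count = 12*2+0 = 24
e=3: not even
e=14: even, count = 24*2+14 = 62

62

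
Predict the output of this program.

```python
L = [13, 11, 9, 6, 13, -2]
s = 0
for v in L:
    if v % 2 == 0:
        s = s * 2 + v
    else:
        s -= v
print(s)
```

-148

v=13: not even, s = 0-13 = -13
v=11: not even, s = (-13)-11 = -24
v=9: not even, s = (-24)-9 = -33
v=6: even, s = (-33)*2+6 = -60
v=13: not even, s = (-60)-13 = -73
v=-2: even, s = (-73)*2+(-2) = -148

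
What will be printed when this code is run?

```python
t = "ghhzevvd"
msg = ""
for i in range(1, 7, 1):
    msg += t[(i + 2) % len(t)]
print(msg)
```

i=1: add t[3]='z' → 'z'
i=2: add t[4]='e' → 'ze'
i=3: add t[5]='v' → 'zev'
i=4: add t[6]='v' → 'zevv'
i=5: add t[7]='d' → 'zevvd'
i=6: add t[0]='g' → 'zevvdg'

zevvdg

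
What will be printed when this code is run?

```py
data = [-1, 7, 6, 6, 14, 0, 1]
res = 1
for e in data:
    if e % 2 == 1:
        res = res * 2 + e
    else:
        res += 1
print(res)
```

e=-1: odd, res = 1*2+(-1) = 1
e=7: odd, res = 1*2+7 = 9
e=6: not odd, res = 9+1 = 10
e=6: not odd, res = 10+1 = 11
e=14: not odd, res = 11+1 = 12
e=0: not odd, res = 12+1 = 13
e=1: odd, res = 13*2+1 = 27

27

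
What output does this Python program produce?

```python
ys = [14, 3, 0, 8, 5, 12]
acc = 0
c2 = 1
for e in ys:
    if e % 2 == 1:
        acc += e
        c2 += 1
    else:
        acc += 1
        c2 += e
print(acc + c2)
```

49

e=14: not odd, acc = 0+1 = 1; c2=15
e=3: odd, acc = 1+3 = 4; c2=16
e=0: not odd, acc = 4+1 = 5; c2=16
e=8: not odd, acc = 5+1 = 6; c2=24
e=5: odd, acc = 6+5 = 11; c2=25
e=12: not odd, acc = 11+1 = 12; c2=37
acc+c2 = 12+37 = 49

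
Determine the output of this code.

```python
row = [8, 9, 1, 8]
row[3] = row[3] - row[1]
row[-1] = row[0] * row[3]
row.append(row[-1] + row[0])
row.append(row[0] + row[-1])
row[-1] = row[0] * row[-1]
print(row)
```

row[3] = row[3]-row[1] = 8-9 = -1 → [8, 9, 1, -1]
row[-1] = row[0]*row[3] = 8*(-1) = -8 → [8, 9, 1, -8]
append row[-1]+row[0] = (-8)+8 = 0 → [8, 9, 1, -8, 0]
append row[0]+row[-1] = 8+0 = 8 → [8, 9, 1, -8, 0, 8]
row[-1] = row[0]*row[-1] = 8*8 = 64 → [8, 9, 1, -8, 0, 64]

[8, 9, 1, -8, 0, 64]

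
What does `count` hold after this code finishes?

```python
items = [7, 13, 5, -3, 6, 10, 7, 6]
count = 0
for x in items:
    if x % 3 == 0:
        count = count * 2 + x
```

x=7: not %3==0
x=13: not %3==0
x=5: not %3==0
x=-3: %3==0, count = 0*2+(-3) = -3
x=6: %3==0, count = (-3)*2+6 = 0
x=10: not %3==0
x=7: not %3==0
x=6: %3==0, count = 0*2+6 = 6

6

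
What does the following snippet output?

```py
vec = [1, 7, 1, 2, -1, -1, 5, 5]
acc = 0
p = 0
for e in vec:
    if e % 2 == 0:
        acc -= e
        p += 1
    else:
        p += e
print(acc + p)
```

16

e=1: not even; p=1
e=7: not even; p=8
e=1: not even; p=9
e=2: even, acc = 0-2 = -2; p=10
e=-1: not even; p=9
e=-1: not even; p=8
e=5: not even; p=13
e=5: not even; p=18
acc+p = (-2)+18 = 16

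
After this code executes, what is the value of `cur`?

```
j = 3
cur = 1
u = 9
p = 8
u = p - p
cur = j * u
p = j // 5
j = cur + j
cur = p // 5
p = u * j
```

u = 8-8 = 0
cur = 3*0 = 0
p = 3//5 = 0
j = 0+3 = 3
cur = 0//5 = 0
p = 0*3 = 0

0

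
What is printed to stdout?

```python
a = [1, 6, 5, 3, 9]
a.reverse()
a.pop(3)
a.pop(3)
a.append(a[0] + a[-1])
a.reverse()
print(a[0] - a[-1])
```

5

reverse → [9, 3, 5, 6, 1]
pop(3) removes 6 → [9, 3, 5, 1]
pop(3) removes 1 → [9, 3, 5]
append a[0]+a[-1] = 9+5 = 14 → [9, 3, 5, 14]
reverse → [14, 5, 3, 9]
a[0]-a[-1] = 14-9 = 5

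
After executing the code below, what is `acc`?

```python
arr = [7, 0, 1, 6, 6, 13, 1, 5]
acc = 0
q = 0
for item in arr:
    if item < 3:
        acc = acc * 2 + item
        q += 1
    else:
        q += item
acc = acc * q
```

120

item=7: not <3; q=7
item=0: <3, acc = 0*2+0 = 0; q=8
item=1: <3, acc = 0*2+1 = 1; q=9
item=6: not <3; q=15
item=6: not <3; q=21
item=13: not <3; q=34
item=1: <3, acc = 1*2+1 = 3; q=35
item=5: not <3; q=40
acc*q = 3*40 = 120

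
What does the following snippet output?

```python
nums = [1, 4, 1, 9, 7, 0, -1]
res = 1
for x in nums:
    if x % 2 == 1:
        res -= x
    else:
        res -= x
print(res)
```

x=1: odd, res = 1-1 = 0
x=4: not odd, res = 0-4 = -4
x=1: odd, res = (-4)-1 = -5
x=9: odd, res = (-5)-9 = -14
x=7: odd, res = (-14)-7 = -21
x=0: not odd, res = (-21)-0 = -21
x=-1: odd, res = (-21)-(-1) = -20

-20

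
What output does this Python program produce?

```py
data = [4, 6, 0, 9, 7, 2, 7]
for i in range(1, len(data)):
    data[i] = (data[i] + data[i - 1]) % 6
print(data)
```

[4, 4, 4, 1, 2, 4, 5]

i=1: data[1] = (6+4)%6 = 4 → [4, 4, 0, 9, 7, 2, 7]
i=2: data[2] = (0+4)%6 = 4 → [4, 4, 4, 9, 7, 2, 7]
i=3: data[3] = (9+4)%6 = 1 → [4, 4, 4, 1, 7, 2, 7]
i=4: data[4] = (7+1)%6 = 2 → [4, 4, 4, 1, 2, 2, 7]
i=5: data[5] = (2+2)%6 = 4 → [4, 4, 4, 1, 2, 4, 7]
i=6: data[6] = (7+4)%6 = 5 → [4, 4, 4, 1, 2, 4, 5]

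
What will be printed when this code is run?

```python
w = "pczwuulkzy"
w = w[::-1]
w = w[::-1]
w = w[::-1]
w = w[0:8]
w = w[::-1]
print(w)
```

reverse → 'yzkluuwzcp'
reverse → 'pczwuulkzy'
reverse → 'yzkluuwzcp'
slice [0:8] → 'yzkluuwz'
reverse → 'zwuulkzy'

zwuulkzy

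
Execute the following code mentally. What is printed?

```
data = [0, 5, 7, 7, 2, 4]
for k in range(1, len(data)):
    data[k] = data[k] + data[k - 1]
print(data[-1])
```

k=1: data[1] = 5+0 = 5 → [0, 5, 7, 7, 2, 4]
k=2: data[2] = 7+5 = 12 → [0, 5, 12, 7, 2, 4]
k=3: data[3] = 7+12 = 19 → [0, 5, 12, 19, 2, 4]
k=4: data[4] = 2+19 = 21 → [0, 5, 12, 19, 21, 4]
k=5: data[5] = 4+21 = 25 → [0, 5, 12, 19, 21, 25]

25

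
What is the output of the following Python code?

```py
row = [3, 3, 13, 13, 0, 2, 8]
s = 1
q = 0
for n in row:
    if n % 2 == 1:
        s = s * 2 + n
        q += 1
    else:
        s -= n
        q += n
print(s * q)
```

n=3: odd, s = 1*2+3 = 5; q=1
n=3: odd, s = 5*2+3 = 13; q=2
n=13: odd, s = 13*2+13 = 39; q=3
n=13: odd, s = 39*2+13 = 91; q=4
n=0: not odd, s = 91-0 = 91; q=4
n=2: not odd, s = 91-2 = 89; q=6
n=8: not odd, s = 89-8 = 81; q=14
s*q = 81*14 = 1134

1134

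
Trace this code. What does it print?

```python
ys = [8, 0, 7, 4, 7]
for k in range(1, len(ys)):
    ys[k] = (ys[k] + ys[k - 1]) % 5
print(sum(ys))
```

k=1: ys[1] = (0+8)%5 = 3 → [8, 3, 7, 4, 7]
k=2: ys[2] = (7+3)%5 = 0 → [8, 3, 0, 4, 7]
k=3: ys[3] = (4+0)%5 = 4 → [8, 3, 0, 4, 7]
k=4: ys[4] = (7+4)%5 = 1 → [8, 3, 0, 4, 1]
sum = 16

16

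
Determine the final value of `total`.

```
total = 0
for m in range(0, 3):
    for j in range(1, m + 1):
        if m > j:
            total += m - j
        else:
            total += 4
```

9

m=1,j=1: not 1>1, total = 0+4 = 4
m=2,j=1: 2>1, total = 4+1 = 5
m=2,j=2: not 2>2, total = 5+4 = 9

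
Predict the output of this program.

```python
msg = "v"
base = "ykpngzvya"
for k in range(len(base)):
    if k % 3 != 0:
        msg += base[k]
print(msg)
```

k=0: skip
k=1: add 'k' → 'vk'
k=2: add 'p' → 'vkp'
k=3: skip
k=4: add 'g' → 'vkpg'
k=5: add 'z' → 'vkpgz'
k=6: skip
k=7: add 'y' → 'vkpgzy'
k=8: add 'a' → 'vkpgzya'

vkpgzya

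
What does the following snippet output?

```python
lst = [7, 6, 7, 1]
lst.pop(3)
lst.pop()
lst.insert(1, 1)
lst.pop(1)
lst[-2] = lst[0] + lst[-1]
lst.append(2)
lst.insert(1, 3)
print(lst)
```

[13, 3, 6, 2]

pop(3) removes 1 → [7, 6, 7]
pop() removes 7 → [7, 6]
insert 1 at 1 → [7, 1, 6]
pop(1) removes 1 → [7, 6]
lst[-2] = lst[0]+lst[-1] = 7+6 = 13 → [13, 6]
append 2 → [13, 6, 2]
insert 3 at 1 → [13, 3, 6, 2]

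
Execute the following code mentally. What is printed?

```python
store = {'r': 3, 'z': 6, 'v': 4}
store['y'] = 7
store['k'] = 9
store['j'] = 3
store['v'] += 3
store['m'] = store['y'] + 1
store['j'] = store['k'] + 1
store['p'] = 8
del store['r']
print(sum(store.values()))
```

store['y'] = 7 → {'r': 3, 'z': 6, 'v': 4, 'y': 7}
store['k'] = 9 → {'r': 3, 'z': 6, 'v': 4, 'y': 7, 'k': 9}
store['j'] = 3 → {'r': 3, 'z': 6, 'v': 4, 'y': 7, 'k': 9, 'j': 3}
store['v'] = 4+3 = 7 → {'r': 3, 'z': 6, 'v': 7, 'y': 7, 'k': 9, 'j': 3}
store['m'] = store['y']+1 = 8 → {'r': 3, 'z': 6, 'v': 7, 'y': 7, 'k': 9, 'j': 3, 'm': 8}
store['j'] = store['k']+1 = 10 → {'r': 3, 'z': 6, 'v': 7, 'y': 7, 'k': 9, 'j': 10, 'm': 8}
store['p'] = 8 → {'r': 3, 'z': 6, 'v': 7, 'y': 7, 'k': 9, 'j': 10, 'm': 8, 'p': 8}
del 'r' → {'z': 6, 'v': 7, 'y': 7, 'k': 9, 'j': 10, 'm': 8, 'p': 8}
sum of values = 55

55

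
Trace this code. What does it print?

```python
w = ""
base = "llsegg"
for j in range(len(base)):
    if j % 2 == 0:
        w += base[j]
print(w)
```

j=0: add 'l' → 'l'
j=1: skip
j=2: add 's' → 'ls'
j=3: skip
j=4: add 'g' → 'lsg'
j=5: skip

lsg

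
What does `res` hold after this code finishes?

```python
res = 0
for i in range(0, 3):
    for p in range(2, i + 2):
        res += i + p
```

i=1,p=2: res = 0+3 = 3
i=2,p=2: res = 3+4 = 7
i=2,p=3: res = 7+5 = 12

12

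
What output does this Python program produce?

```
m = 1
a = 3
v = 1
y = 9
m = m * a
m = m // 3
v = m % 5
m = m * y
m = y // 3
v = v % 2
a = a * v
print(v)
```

1

m = 1*3 = 3
m = 3//3 = 1
v = 1%5 = 1
m = 1*9 = 9
m = 9//3 = 3
v = 1%2 = 1
a = 3*1 = 3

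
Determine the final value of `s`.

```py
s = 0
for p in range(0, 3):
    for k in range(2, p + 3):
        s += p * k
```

23

p=0,k=2: s = 0+0 = 0
p=1,k=2: s = 0+2 = 2
p=1,k=3: s = 2+3 = 5
p=2,k=2: s = 5+4 = 9
p=2,k=3: s = 9+6 = 15
p=2,k=4: s = 15+8 = 23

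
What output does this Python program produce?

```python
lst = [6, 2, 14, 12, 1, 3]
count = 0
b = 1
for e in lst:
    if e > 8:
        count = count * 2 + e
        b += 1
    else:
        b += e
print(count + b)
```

e=6: not >8; b=7
e=2: not >8; b=9
e=14: >8, count = 0*2+14 = 14; b=10
e=12: >8, count = 14*2+12 = 40; b=11
e=1: not >8; b=12
e=3: not >8; b=15
count+b = 40+15 = 55

55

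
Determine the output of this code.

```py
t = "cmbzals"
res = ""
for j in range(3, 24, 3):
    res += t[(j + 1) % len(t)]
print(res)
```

aczsblm

j=3: add t[4]='a' → 'a'
j=6: add t[0]='c' → 'ac'
j=9: add t[3]='z' → 'acz'
j=12: add t[6]='s' → 'aczs'
j=15: add t[2]='b' → 'aczsb'
j=18: add t[5]='l' → 'aczsbl'
j=21: add t[1]='m' → 'aczsblm'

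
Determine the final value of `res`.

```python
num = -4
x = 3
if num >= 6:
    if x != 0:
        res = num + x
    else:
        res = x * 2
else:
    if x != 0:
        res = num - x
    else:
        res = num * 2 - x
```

num=-4, x=3
num >= 6 is False; x != 0 is True
→ res = num - x = -7

-7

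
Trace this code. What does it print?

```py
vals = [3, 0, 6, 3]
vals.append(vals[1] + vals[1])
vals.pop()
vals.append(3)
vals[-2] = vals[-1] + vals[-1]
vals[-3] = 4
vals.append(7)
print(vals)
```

[3, 0, 4, 6, 3, 7]

append vals[1]+vals[1] = 0+0 = 0 → [3, 0, 6, 3, 0]
pop() removes 0 → [3, 0, 6, 3]
append 3 → [3, 0, 6, 3, 3]
vals[-2] = vals[-1]+vals[-1] = 3+3 = 6 → [3, 0, 6, 6, 3]
vals[-3] = 4 → [3, 0, 4, 6, 3]
append 7 → [3, 0, 4, 6, 3, 7]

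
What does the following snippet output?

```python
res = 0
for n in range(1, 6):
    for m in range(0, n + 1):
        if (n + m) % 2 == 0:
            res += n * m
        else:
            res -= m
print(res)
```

n=1,m=0: odd sum, res = 0-0 = 0
n=1,m=1: even sum, res = 0+1 = 1
n=2,m=0: even sum, res = 1+0 = 1
n=2,m=1: odd sum, res = 1-1 = 0
n=2,m=2: even sum, res = 0+4 = 4
n=3,m=0: odd sum, res = 4-0 = 4
n=3,m=1: even sum, res = 4+3 = 7
n=3,m=2: odd sum, res = 7-2 = 5
n=3,m=3: even sum, res = 5+9 = 14
n=4,m=0: even sum, res = 14+0 = 14
n=4,m=1: odd sum, res = 14-1 = 13
n=4,m=2: even sum, res = 13+8 = 21
n=4,m=3: odd sum, res = 21-3 = 18
n=4,m=4: even sum, res = 18+16 = 34
n=5,m=0: odd sum, res = 34-0 = 34
n=5,m=1: even sum, res = 34+5 = 39
n=5,m=2: odd sum, res = 39-2 = 37
n=5,m=3: even sum, res = 37+15 = 52
n=5,m=4: odd sum, res = 52-4 = 48
n=5,m=5: even sum, res = 48+25 = 73

73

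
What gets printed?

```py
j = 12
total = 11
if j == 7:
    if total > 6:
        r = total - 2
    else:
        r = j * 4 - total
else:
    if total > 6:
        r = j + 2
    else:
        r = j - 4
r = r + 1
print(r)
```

j=12, total=11
j == 7 is False; total > 6 is True
→ r = j + 2 = 14
r = 14+1 = 15

15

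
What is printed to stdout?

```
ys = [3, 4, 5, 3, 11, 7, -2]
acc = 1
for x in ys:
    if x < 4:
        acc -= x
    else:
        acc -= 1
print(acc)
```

-7

x=3: <4, acc = 1-3 = -2
x=4: not <4, acc = (-2)-1 = -3
x=5: not <4, acc = (-3)-1 = -4
x=3: <4, acc = (-4)-3 = -7
x=11: not <4, acc = (-7)-1 = -8
x=7: not <4, acc = (-8)-1 = -9
x=-2: <4, acc = (-9)-(-2) = -7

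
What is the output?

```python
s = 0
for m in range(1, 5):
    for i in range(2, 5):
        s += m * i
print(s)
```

m=1,i=2: s = 0+2 = 2
m=1,i=3: s = 2+3 = 5
m=1,i=4: s = 5+4 = 9
m=2,i=2: s = 9+4 = 13
m=2,i=3: s = 13+6 = 19
m=2,i=4: s = 19+8 = 27
m=3,i=2: s = 27+6 = 33
m=3,i=3: s = 33+9 = 42
m=3,i=4: s = 42+12 = 54
m=4,i=2: s = 54+8 = 62
m=4,i=3: s = 62+12 = 74
m=4,i=4: s = 74+16 = 90

90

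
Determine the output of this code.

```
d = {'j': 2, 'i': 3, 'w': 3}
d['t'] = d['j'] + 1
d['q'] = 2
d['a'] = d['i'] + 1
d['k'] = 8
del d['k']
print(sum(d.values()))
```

d['t'] = d['j']+1 = 3 → {'j': 2, 'i': 3, 'w': 3, 't': 3}
d['q'] = 2 → {'j': 2, 'i': 3, 'w': 3, 't': 3, 'q': 2}
d['a'] = d['i']+1 = 4 → {'j': 2, 'i': 3, 'w': 3, 't': 3, 'q': 2, 'a': 4}
d['k'] = 8 → {'j': 2, 'i': 3, 'w': 3, 't': 3, 'q': 2, 'a': 4, 'k': 8}
del 'k' → {'j': 2, 'i': 3, 'w': 3, 't': 3, 'q': 2, 'a': 4}
sum of values = 17

17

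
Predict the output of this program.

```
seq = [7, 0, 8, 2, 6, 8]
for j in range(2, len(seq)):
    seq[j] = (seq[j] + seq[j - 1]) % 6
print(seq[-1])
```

0

j=2: seq[2] = (8+0)%6 = 2 → [7, 0, 2, 2, 6, 8]
j=3: seq[3] = (2+2)%6 = 4 → [7, 0, 2, 4, 6, 8]
j=4: seq[4] = (6+4)%6 = 4 → [7, 0, 2, 4, 4, 8]
j=5: seq[5] = (8+4)%6 = 0 → [7, 0, 2, 4, 4, 0]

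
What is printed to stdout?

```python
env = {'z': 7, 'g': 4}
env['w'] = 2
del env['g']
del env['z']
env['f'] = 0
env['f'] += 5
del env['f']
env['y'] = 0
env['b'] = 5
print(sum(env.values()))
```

env['w'] = 2 → {'z': 7, 'g': 4, 'w': 2}
del 'g' → {'z': 7, 'w': 2}
del 'z' → {'w': 2}
env['f'] = 0 → {'w': 2, 'f': 0}
env['f'] = 0+5 = 5 → {'w': 2, 'f': 5}
del 'f' → {'w': 2}
env['y'] = 0 → {'w': 2, 'y': 0}
env['b'] = 5 → {'w': 2, 'y': 0, 'b': 5}
sum of values = 7

7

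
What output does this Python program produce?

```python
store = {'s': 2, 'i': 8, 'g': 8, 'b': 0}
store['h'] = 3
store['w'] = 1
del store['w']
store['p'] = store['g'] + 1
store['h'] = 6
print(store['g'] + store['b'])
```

8

store['h'] = 3 → {'s': 2, 'i': 8, 'g': 8, 'b': 0, 'h': 3}
store['w'] = 1 → {'s': 2, 'i': 8, 'g': 8, 'b': 0, 'h': 3, 'w': 1}
del 'w' → {'s': 2, 'i': 8, 'g': 8, 'b': 0, 'h': 3}
store['p'] = store['g']+1 = 9 → {'s': 2, 'i': 8, 'g': 8, 'b': 0, 'h': 3, 'p': 9}
store['h'] = 6 → {'s': 2, 'i': 8, 'g': 8, 'b': 0, 'h': 6, 'p': 9}
store['g']+store['b'] = 8+0 = 8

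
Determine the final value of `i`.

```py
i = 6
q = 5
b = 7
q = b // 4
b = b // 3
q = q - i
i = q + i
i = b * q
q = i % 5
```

q = 7//4 = 1
b = 7//3 = 2
q = 1-6 = -5
i = (-5)+6 = 1
i = 2*(-5) = -10
q = (-10)%5 = 0

-10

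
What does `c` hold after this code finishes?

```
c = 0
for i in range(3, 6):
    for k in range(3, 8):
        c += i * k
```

300

i=3,k=3: c = 0+9 = 9
i=3,k=4: c = 9+12 = 21
i=3,k=5: c = 21+15 = 36
i=3,k=6: c = 36+18 = 54
i=3,k=7: c = 54+21 = 75
i=4,k=3: c = 75+12 = 87
i=4,k=4: c = 87+16 = 103
i=4,k=5: c = 103+20 = 123
i=4,k=6: c = 123+24 = 147
i=4,k=7: c = 147+28 = 175
i=5,k=3: c = 175+15 = 190
i=5,k=4: c = 190+20 = 210
i=5,k=5: c = 210+25 = 235
i=5,k=6: c = 235+30 = 265
i=5,k=7: c = 265+35 = 300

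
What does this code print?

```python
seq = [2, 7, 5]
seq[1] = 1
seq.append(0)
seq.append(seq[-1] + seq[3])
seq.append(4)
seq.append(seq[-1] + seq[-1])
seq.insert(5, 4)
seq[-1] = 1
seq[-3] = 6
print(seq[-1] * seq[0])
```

2

seq[1] = 1 → [2, 1, 5]
append 0 → [2, 1, 5, 0]
append seq[-1]+seq[3] = 0+0 = 0 → [2, 1, 5, 0, 0]
append 4 → [2, 1, 5, 0, 0, 4]
append seq[-1]+seq[-1] = 4+4 = 8 → [2, 1, 5, 0, 0, 4, 8]
insert 4 at 5 → [2, 1, 5, 0, 0, 4, 4, 8]
seq[-1] = 1 → [2, 1, 5, 0, 0, 4, 4, 1]
seq[-3] = 6 → [2, 1, 5, 0, 0, 6, 4, 1]
seq[-1]*seq[0] = 1*2 = 2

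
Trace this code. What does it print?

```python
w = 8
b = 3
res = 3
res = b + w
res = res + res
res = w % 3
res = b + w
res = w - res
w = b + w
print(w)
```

11

res = 3+8 = 11
res = 11+11 = 22
res = 8%3 = 2
res = 3+8 = 11
res = 8-11 = -3
w = 3+8 = 11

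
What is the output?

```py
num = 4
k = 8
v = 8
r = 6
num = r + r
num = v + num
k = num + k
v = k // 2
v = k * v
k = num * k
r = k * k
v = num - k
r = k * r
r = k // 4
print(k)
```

560

num = 6+6 = 12
num = 8+12 = 20
k = 20+8 = 28
v = 28//2 = 14
v = 28*14 = 392
k = 20*28 = 560
r = 560*560 = 313600
v = 20-560 = -540
r = 560*313600 = 175616000
r = 560//4 = 140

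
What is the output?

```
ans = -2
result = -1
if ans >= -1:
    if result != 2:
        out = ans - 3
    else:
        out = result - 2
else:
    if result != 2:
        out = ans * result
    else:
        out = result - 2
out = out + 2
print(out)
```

4

ans=-2, result=-1
ans >= -1 is False; result != 2 is True
→ out = ans * result = 2
out = 2+2 = 4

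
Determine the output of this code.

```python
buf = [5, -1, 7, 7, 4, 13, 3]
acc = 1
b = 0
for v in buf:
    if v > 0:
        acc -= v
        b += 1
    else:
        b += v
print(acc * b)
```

v=5: >0, acc = 1-5 = -4; b=1
v=-1: not >0; b=0
v=7: >0, acc = (-4)-7 = -11; b=1
v=7: >0, acc = (-11)-7 = -18; b=2
v=4: >0, acc = (-18)-4 = -22; b=3
v=13: >0, acc = (-22)-13 = -35; b=4
v=3: >0, acc = (-35)-3 = -38; b=5
acc*b = (-38)*5 = -190

-190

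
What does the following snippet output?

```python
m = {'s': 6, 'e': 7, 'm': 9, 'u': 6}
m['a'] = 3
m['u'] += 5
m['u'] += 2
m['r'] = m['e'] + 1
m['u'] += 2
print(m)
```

{'s': 6, 'e': 7, 'm': 9, 'u': 15, 'a': 3, 'r': 8}

m['a'] = 3 → {'s': 6, 'e': 7, 'm': 9, 'u': 6, 'a': 3}
m['u'] = 6+5 = 11 → {'s': 6, 'e': 7, 'm': 9, 'u': 11, 'a': 3}
m['u'] = 11+2 = 13 → {'s': 6, 'e': 7, 'm': 9, 'u': 13, 'a': 3}
m['r'] = m['e']+1 = 8 → {'s': 6, 'e': 7, 'm': 9, 'u': 13, 'a': 3, 'r': 8}
m['u'] = 13+2 = 15 → {'s': 6, 'e': 7, 'm': 9, 'u': 15, 'a': 3, 'r': 8}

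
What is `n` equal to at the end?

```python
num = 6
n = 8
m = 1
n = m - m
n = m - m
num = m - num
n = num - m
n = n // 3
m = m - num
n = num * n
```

n = 1-1 = 0
n = 1-1 = 0
num = 1-6 = -5
n = (-5)-1 = -6
n = (-6)//3 = -2
m = 1-(-5) = 6
n = (-5)*(-2) = 10

10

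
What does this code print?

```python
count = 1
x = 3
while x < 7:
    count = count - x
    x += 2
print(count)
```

x=3: count = 1-3 = -2
x=5: count = (-2)-5 = -7

-7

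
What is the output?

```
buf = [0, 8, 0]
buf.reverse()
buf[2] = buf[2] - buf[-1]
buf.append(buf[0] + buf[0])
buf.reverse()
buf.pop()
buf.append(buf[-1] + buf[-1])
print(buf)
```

reverse → [0, 8, 0]
buf[2] = buf[2]-buf[-1] = 0-0 = 0 → [0, 8, 0]
append buf[0]+buf[0] = 0+0 = 0 → [0, 8, 0, 0]
reverse → [0, 0, 8, 0]
pop() removes 0 → [0, 0, 8]
append buf[-1]+buf[-1] = 8+8 = 16 → [0, 0, 8, 16]

[0, 0, 8, 16]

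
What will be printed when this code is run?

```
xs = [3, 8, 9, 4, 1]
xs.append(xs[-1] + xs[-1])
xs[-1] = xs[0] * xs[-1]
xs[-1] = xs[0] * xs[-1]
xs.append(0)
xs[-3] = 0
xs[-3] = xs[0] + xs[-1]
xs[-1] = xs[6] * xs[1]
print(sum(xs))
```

append xs[-1]+xs[-1] = 1+1 = 2 → [3, 8, 9, 4, 1, 2]
xs[-1] = xs[0]*xs[-1] = 3*2 = 6 → [3, 8, 9, 4, 1, 6]
xs[-1] = xs[0]*xs[-1] = 3*6 = 18 → [3, 8, 9, 4, 1, 18]
append 0 → [3, 8, 9, 4, 1, 18, 0]
xs[-3] = 0 → [3, 8, 9, 4, 0, 18, 0]
xs[-3] = xs[0]+xs[-1] = 3+0 = 3 → [3, 8, 9, 4, 3, 18, 0]
xs[-1] = xs[6]*xs[1] = 0*8 = 0 → [3, 8, 9, 4, 3, 18, 0]
sum = 45

45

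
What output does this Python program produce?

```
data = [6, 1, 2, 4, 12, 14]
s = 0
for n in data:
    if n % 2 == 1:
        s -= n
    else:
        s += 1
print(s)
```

4

n=6: not odd, s = 0+1 = 1
n=1: odd, s = 1-1 = 0
n=2: not odd, s = 0+1 = 1
n=4: not odd, s = 1+1 = 2
n=12: not odd, s = 2+1 = 3
n=14: not odd, s = 3+1 = 4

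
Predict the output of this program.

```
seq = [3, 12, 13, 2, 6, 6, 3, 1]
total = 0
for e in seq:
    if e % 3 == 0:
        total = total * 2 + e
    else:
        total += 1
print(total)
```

e=3: %3==0, total = 0*2+3 = 3
e=12: %3==0, total = 3*2+12 = 18
e=13: not %3==0, total = 18+1 = 19
e=2: not %3==0, total = 19+1 = 20
e=6: %3==0, total = 20*2+6 = 46
e=6: %3==0, total = 46*2+6 = 98
e=3: %3==0, total = 98*2+3 = 199
e=1: not %3==0, total = 199+1 = 200

200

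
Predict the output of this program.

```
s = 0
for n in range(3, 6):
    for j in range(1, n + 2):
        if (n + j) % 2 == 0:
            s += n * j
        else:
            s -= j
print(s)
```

n=3,j=1: even sum, s = 0+3 = 3
n=3,j=2: odd sum, s = 3-2 = 1
n=3,j=3: even sum, s = 1+9 = 10
n=3,j=4: odd sum, s = 10-4 = 6
n=4,j=1: odd sum, s = 6-1 = 5
n=4,j=2: even sum, s = 5+8 = 13
n=4,j=3: odd sum, s = 13-3 = 10
n=4,j=4: even sum, s = 10+16 = 26
n=4,j=5: odd sum, s = 26-5 = 21
n=5,j=1: even sum, s = 21+5 = 26
n=5,j=2: odd sum, s = 26-2 = 24
n=5,j=3: even sum, s = 24+15 = 39
n=5,j=4: odd sum, s = 39-4 = 35
n=5,j=5: even sum, s = 35+25 = 60
n=5,j=6: odd sum, s = 60-6 = 54

54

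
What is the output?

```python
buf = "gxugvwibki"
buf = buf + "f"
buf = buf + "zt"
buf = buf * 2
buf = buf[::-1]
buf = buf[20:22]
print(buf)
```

wv

+ 'f' → 'gxugvwibkif'
+ 'zt' → 'gxugvwibkifzt'
repeat ×2 → 'gxugvwibkifztgxugvwibkifzt'
reverse → 'tzfikbiwvguxgtzfikbiwvguxg'
slice [20:22] → 'wv'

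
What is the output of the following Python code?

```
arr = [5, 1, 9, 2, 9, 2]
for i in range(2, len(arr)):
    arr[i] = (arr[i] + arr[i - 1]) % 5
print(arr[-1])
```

3

i=2: arr[2] = (9+1)%5 = 0 → [5, 1, 0, 2, 9, 2]
i=3: arr[3] = (2+0)%5 = 2 → [5, 1, 0, 2, 9, 2]
i=4: arr[4] = (9+2)%5 = 1 → [5, 1, 0, 2, 1, 2]
i=5: arr[5] = (2+1)%5 = 3 → [5, 1, 0, 2, 1, 3]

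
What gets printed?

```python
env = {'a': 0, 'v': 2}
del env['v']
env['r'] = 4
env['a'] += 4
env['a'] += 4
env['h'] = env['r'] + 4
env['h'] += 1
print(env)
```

{'a': 8, 'r': 4, 'h': 9}

del 'v' → {'a': 0}
env['r'] = 4 → {'a': 0, 'r': 4}
env['a'] = 0+4 = 4 → {'a': 4, 'r': 4}
env['a'] = 4+4 = 8 → {'a': 8, 'r': 4}
env['h'] = env['r']+4 = 8 → {'a': 8, 'r': 4, 'h': 8}
env['h'] = 8+1 = 9 → {'a': 8, 'r': 4, 'h': 9}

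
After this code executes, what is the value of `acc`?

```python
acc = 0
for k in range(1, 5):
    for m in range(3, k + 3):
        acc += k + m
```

k=1,m=3: acc = 0+4 = 4
k=2,m=3: acc = 4+5 = 9
k=2,m=4: acc = 9+6 = 15
k=3,m=3: acc = 15+6 = 21
k=3,m=4: acc = 21+7 = 28
k=3,m=5: acc = 28+8 = 36
k=4,m=3: acc = 36+7 = 43
k=4,m=4: acc = 43+8 = 51
k=4,m=5: acc = 51+9 = 60
k=4,m=6: acc = 60+10 = 70

70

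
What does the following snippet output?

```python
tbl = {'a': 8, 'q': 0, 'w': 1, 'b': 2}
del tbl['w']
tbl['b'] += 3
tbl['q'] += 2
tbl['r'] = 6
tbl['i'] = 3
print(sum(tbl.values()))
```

del 'w' → {'a': 8, 'q': 0, 'b': 2}
tbl['b'] = 2+3 = 5 → {'a': 8, 'q': 0, 'b': 5}
tbl['q'] = 0+2 = 2 → {'a': 8, 'q': 2, 'b': 5}
tbl['r'] = 6 → {'a': 8, 'q': 2, 'b': 5, 'r': 6}
tbl['i'] = 3 → {'a': 8, 'q': 2, 'b': 5, 'r': 6, 'i': 3}
sum of values = 24

24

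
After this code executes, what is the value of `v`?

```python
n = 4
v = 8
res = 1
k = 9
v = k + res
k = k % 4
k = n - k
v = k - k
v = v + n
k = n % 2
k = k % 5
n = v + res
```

4

v = 9+1 = 10
k = 9%4 = 1
k = 4-1 = 3
v = 3-3 = 0
v = 0+4 = 4
k = 4%2 = 0
k = 0%5 = 0
n = 4+1 = 5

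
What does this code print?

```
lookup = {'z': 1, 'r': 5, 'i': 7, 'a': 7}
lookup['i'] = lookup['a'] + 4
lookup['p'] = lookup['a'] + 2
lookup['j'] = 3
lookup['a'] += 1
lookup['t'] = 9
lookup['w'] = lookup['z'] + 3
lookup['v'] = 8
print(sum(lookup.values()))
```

58

lookup['i'] = lookup['a']+4 = 11 → {'z': 1, 'r': 5, 'i': 11, 'a': 7}
lookup['p'] = lookup['a']+2 = 9 → {'z': 1, 'r': 5, 'i': 11, 'a': 7, 'p': 9}
lookup['j'] = 3 → {'z': 1, 'r': 5, 'i': 11, 'a': 7, 'p': 9, 'j': 3}
lookup['a'] = 7+1 = 8 → {'z': 1, 'r': 5, 'i': 11, 'a': 8, 'p': 9, 'j': 3}
lookup['t'] = 9 → {'z': 1, 'r': 5, 'i': 11, 'a': 8, 'p': 9, 'j': 3, 't': 9}
lookup['w'] = lookup['z']+3 = 4 → {'z': 1, 'r': 5, 'i': 11, 'a': 8, 'p': 9, 'j': 3, 't': 9, 'w': 4}
lookup['v'] = 8 → {'z': 1, 'r': 5, 'i': 11, 'a': 8, 'p': 9, 'j': 3, 't': 9, 'w': 4, 'v': 8}
sum of values = 58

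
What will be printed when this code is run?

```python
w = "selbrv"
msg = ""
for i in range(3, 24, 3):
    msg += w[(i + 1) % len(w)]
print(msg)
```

rererer

i=3: add w[4]='r' → 'r'
i=6: add w[1]='e' → 're'
i=9: add w[4]='r' → 'rer'
i=12: add w[1]='e' → 'rere'
i=15: add w[4]='r' → 'rerer'
i=18: add w[1]='e' → 'rerere'
i=21: add w[4]='r' → 'rererer'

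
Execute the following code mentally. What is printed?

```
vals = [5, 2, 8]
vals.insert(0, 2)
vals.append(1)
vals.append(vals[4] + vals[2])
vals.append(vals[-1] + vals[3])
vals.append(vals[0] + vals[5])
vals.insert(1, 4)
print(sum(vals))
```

insert 2 at 0 → [2, 5, 2, 8]
append 1 → [2, 5, 2, 8, 1]
append vals[4]+vals[2] = 1+2 = 3 → [2, 5, 2, 8, 1, 3]
append vals[-1]+vals[3] = 3+8 = 11 → [2, 5, 2, 8, 1, 3, 11]
append vals[0]+vals[5] = 2+3 = 5 → [2, 5, 2, 8, 1, 3, 11, 5]
insert 4 at 1 → [2, 4, 5, 2, 8, 1, 3, 11, 5]
sum = 41

41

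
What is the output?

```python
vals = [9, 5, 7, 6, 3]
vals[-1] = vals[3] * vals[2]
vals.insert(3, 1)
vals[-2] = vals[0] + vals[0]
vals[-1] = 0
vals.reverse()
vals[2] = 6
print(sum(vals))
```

vals[-1] = vals[3]*vals[2] = 6*7 = 42 → [9, 5, 7, 6, 42]
insert 1 at 3 → [9, 5, 7, 1, 6, 42]
vals[-2] = vals[0]+vals[0] = 9+9 = 18 → [9, 5, 7, 1, 18, 42]
vals[-1] = 0 → [9, 5, 7, 1, 18, 0]
reverse → [0, 18, 1, 7, 5, 9]
vals[2] = 6 → [0, 18, 6, 7, 5, 9]
sum = 45

45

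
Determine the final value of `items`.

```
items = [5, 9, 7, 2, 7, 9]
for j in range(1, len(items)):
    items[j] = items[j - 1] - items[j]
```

[5, -4, -11, -13, -20, -29]

j=1: items[1] = 5-9 = -4 → [5, -4, 7, 2, 7, 9]
j=2: items[2] = (-4)-7 = -11 → [5, -4, -11, 2, 7, 9]
j=3: items[3] = (-11)-2 = -13 → [5, -4, -11, -13, 7, 9]
j=4: items[4] = (-13)-7 = -20 → [5, -4, -11, -13, -20, 9]
j=5: items[5] = (-20)-9 = -29 → [5, -4, -11, -13, -20, -29]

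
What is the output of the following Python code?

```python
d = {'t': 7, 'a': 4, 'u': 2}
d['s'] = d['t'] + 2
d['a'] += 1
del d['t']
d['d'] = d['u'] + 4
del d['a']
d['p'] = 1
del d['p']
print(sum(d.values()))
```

d['s'] = d['t']+2 = 9 → {'t': 7, 'a': 4, 'u': 2, 's': 9}
d['a'] = 4+1 = 5 → {'t': 7, 'a': 5, 'u': 2, 's': 9}
del 't' → {'a': 5, 'u': 2, 's': 9}
d['d'] = d['u']+4 = 6 → {'a': 5, 'u': 2, 's': 9, 'd': 6}
del 'a' → {'u': 2, 's': 9, 'd': 6}
d['p'] = 1 → {'u': 2, 's': 9, 'd': 6, 'p': 1}
del 'p' → {'u': 2, 's': 9, 'd': 6}
sum of values = 17

17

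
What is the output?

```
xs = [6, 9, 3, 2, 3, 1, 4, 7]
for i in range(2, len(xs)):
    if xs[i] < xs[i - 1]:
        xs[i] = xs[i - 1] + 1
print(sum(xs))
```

i=2: 3<9, xs[2] = 9+1 = 10 → [6, 9, 10, 2, 3, 1, 4, 7]
i=3: 2<10, xs[3] = 10+1 = 11 → [6, 9, 10, 11, 3, 1, 4, 7]
i=4: 3<11, xs[4] = 11+1 = 12 → [6, 9, 10, 11, 12, 1, 4, 7]
i=5: 1<12, xs[5] = 12+1 = 13 → [6, 9, 10, 11, 12, 13, 4, 7]
i=6: 4<13, xs[6] = 13+1 = 14 → [6, 9, 10, 11, 12, 13, 14, 7]
i=7: 7<14, xs[7] = 14+1 = 15 → [6, 9, 10, 11, 12, 13, 14, 15]
sum = 90

90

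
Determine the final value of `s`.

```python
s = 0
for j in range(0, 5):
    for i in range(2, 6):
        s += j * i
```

j=0,i=2: s = 0+0 = 0
j=0,i=3: s = 0+0 = 0
j=0,i=4: s = 0+0 = 0
j=0,i=5: s = 0+0 = 0
j=1,i=2: s = 0+2 = 2
j=1,i=3: s = 2+3 = 5
j=1,i=4: s = 5+4 = 9
j=1,i=5: s = 9+5 = 14
j=2,i=2: s = 14+4 = 18
j=2,i=3: s = 18+6 = 24
j=2,i=4: s = 24+8 = 32
j=2,i=5: s = 32+10 = 42
j=3,i=2: s = 42+6 = 48
j=3,i=3: s = 48+9 = 57
j=3,i=4: s = 57+12 = 69
j=3,i=5: s = 69+15 = 84
j=4,i=2: s = 84+8 = 92
j=4,i=3: s = 92+12 = 104
j=4,i=4: s = 104+16 = 120
j=4,i=5: s = 120+20 = 140

140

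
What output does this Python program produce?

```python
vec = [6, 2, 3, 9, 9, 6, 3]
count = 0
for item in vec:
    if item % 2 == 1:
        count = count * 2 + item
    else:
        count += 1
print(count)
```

115

item=6: not odd, count = 0+1 = 1
item=2: not odd, count = 1+1 = 2
item=3: odd, count = 2*2+3 = 7
item=9: odd, count = 7*2+9 = 23
item=9: odd, count = 23*2+9 = 55
item=6: not odd, count = 55+1 = 56
item=3: odd, count = 56*2+3 = 115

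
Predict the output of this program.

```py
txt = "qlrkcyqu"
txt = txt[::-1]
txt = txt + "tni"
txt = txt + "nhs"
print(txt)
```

uqyckrlqtninhs

reverse → 'uqyckrlq'
+ 'tni' → 'uqyckrlqtni'
+ 'nhs' → 'uqyckrlqtninhs'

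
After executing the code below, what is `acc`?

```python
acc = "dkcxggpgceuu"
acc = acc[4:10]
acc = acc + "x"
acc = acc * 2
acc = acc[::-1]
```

slice [4:10] → 'ggpgce'
+ 'x' → 'ggpgcex'
repeat ×2 → 'ggpgcexggpgcex'
reverse → 'xecgpggxecgpgg'

'xecgpggxecgpgg'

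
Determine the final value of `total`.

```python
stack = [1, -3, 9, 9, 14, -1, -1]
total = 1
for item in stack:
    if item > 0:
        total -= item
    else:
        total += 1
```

item=1: >0, total = 1-1 = 0
item=-3: not >0, total = 0+1 = 1
item=9: >0, total = 1-9 = -8
item=9: >0, total = (-8)-9 = -17
item=14: >0, total = (-17)-14 = -31
item=-1: not >0, total = (-31)+1 = -30
item=-1: not >0, total = (-30)+1 = -29

-29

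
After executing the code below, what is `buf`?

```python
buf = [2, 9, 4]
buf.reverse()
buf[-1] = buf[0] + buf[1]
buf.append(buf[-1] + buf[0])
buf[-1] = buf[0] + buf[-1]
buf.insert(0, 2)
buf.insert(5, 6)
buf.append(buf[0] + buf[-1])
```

reverse → [4, 9, 2]
buf[-1] = buf[0]+buf[1] = 4+9 = 13 → [4, 9, 13]
append buf[-1]+buf[0] = 13+4 = 17 → [4, 9, 13, 17]
buf[-1] = buf[0]+buf[-1] = 4+17 = 21 → [4, 9, 13, 21]
insert 2 at 0 → [2, 4, 9, 13, 21]
insert 6 at 5 → [2, 4, 9, 13, 21, 6]
append buf[0]+buf[-1] = 2+6 = 8 → [2, 4, 9, 13, 21, 6, 8]

[2, 4, 9, 13, 21, 6, 8]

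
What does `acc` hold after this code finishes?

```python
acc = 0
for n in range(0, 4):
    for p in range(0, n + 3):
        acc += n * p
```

71

n=0,p=0: acc = 0+0 = 0
n=0,p=1: acc = 0+0 = 0
n=0,p=2: acc = 0+0 = 0
n=1,p=0: acc = 0+0 = 0
n=1,p=1: acc = 0+1 = 1
n=1,p=2: acc = 1+2 = 3
n=1,p=3: acc = 3+3 = 6
n=2,p=0: acc = 6+0 = 6
n=2,p=1: acc = 6+2 = 8
n=2,p=2: acc = 8+4 = 12
n=2,p=3: acc = 12+6 = 18
n=2,p=4: acc = 18+8 = 26
n=3,p=0: acc = 26+0 = 26
n=3,p=1: acc = 26+3 = 29
n=3,p=2: acc = 29+6 = 35
n=3,p=3: acc = 35+9 = 44
n=3,p=4: acc = 44+12 = 56
n=3,p=5: acc = 56+15 = 71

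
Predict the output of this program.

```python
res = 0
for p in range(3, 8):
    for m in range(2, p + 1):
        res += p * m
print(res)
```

p=3,m=2: res = 0+6 = 6
p=3,m=3: res = 6+9 = 15
p=4,m=2: res = 15+8 = 23
p=4,m=3: res = 23+12 = 35
p=4,m=4: res = 35+16 = 51
p=5,m=2: res = 51+10 = 61
p=5,m=3: res = 61+15 = 76
p=5,m=4: res = 76+20 = 96
p=5,m=5: res = 96+25 = 121
p=6,m=2: res = 121+12 = 133
p=6,m=3: res = 133+18 = 151
p=6,m=4: res = 151+24 = 175
p=6,m=5: res = 175+30 = 205
p=6,m=6: res = 205+36 = 241
p=7,m=2: res = 241+14 = 255
p=7,m=3: res = 255+21 = 276
p=7,m=4: res = 276+28 = 304
p=7,m=5: res = 304+35 = 339
p=7,m=6: res = 339+42 = 381
p=7,m=7: res = 381+49 = 430

430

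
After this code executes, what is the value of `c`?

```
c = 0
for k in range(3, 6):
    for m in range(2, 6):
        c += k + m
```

90

k=3,m=2: c = 0+5 = 5
k=3,m=3: c = 5+6 = 11
k=3,m=4: c = 11+7 = 18
k=3,m=5: c = 18+8 = 26
k=4,m=2: c = 26+6 = 32
k=4,m=3: c = 32+7 = 39
k=4,m=4: c = 39+8 = 47
k=4,m=5: c = 47+9 = 56
k=5,m=2: c = 56+7 = 63
k=5,m=3: c = 63+8 = 71
k=5,m=4: c = 71+9 = 80
k=5,m=5: c = 80+10 = 90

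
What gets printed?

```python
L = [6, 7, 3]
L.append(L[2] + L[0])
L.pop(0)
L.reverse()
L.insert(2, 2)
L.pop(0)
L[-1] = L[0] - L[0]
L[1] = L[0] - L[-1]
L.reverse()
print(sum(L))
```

append L[2]+L[0] = 3+6 = 9 → [6, 7, 3, 9]
pop(0) removes 6 → [7, 3, 9]
reverse → [9, 3, 7]
insert 2 at 2 → [9, 3, 2, 7]
pop(0) removes 9 → [3, 2, 7]
L[-1] = L[0]-L[0] = 3-3 = 0 → [3, 2, 0]
L[1] = L[0]-L[-1] = 3-0 = 3 → [3, 3, 0]
reverse → [0, 3, 3]
sum = 6

6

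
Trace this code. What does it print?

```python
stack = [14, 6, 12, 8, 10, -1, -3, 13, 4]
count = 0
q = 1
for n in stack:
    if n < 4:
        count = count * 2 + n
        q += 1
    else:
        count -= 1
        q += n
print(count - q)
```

-97

n=14: not <4, count = 0-1 = -1; q=15
n=6: not <4, count = (-1)-1 = -2; q=21
n=12: not <4, count = (-2)-1 = -3; q=33
n=8: not <4, count = (-3)-1 = -4; q=41
n=10: not <4, count = (-4)-1 = -5; q=51
n=-1: <4, count = (-5)*2+(-1) = -11; q=52
n=-3: <4, count = (-11)*2+(-3) = -25; q=53
n=13: not <4, count = (-25)-1 = -26; q=66
n=4: not <4, count = (-26)-1 = -27; q=70
count-q = (-27)-70 = -97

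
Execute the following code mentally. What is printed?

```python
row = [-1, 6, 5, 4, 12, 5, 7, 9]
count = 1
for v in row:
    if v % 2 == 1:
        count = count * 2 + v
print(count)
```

v=-1: odd, count = 1*2+(-1) = 1
v=6: not odd
v=5: odd, count = 1*2+5 = 7
v=4: not odd
v=12: not odd
v=5: odd, count = 7*2+5 = 19
v=7: odd, count = 19*2+7 = 45
v=9: odd, count = 45*2+9 = 99

99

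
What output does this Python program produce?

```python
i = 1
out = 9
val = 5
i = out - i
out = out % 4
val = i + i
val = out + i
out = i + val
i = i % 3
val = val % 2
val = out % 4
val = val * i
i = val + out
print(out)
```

17

i = 9-1 = 8
out = 9%4 = 1
val = 8+8 = 16
val = 1+8 = 9
out = 8+9 = 17
i = 8%3 = 2
val = 9%2 = 1
val = 17%4 = 1
val = 1*2 = 2
i = 2+17 = 19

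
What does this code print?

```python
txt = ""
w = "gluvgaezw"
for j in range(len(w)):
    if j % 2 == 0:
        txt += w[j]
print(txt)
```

gugew

j=0: add 'g' → 'g'
j=1: skip
j=2: add 'u' → 'gu'
j=3: skip
j=4: add 'g' → 'gug'
j=5: skip
j=6: add 'e' → 'guge'
j=7: skip
j=8: add 'w' → 'gugew'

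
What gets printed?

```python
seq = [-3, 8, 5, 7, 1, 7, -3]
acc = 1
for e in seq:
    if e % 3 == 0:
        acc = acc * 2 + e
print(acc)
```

e=-3: %3==0, acc = 1*2+(-3) = -1
e=8: not %3==0
e=5: not %3==0
e=7: not %3==0
e=1: not %3==0
e=7: not %3==0
e=-3: %3==0, acc = (-1)*2+(-3) = -5

-5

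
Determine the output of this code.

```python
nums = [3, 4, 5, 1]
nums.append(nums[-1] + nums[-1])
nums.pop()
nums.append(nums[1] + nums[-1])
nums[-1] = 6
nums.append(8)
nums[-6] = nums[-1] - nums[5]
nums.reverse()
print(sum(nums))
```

24

append nums[-1]+nums[-1] = 1+1 = 2 → [3, 4, 5, 1, 2]
pop() removes 2 → [3, 4, 5, 1]
append nums[1]+nums[-1] = 4+1 = 5 → [3, 4, 5, 1, 5]
nums[-1] = 6 → [3, 4, 5, 1, 6]
append 8 → [3, 4, 5, 1, 6, 8]
nums[-6] = nums[-1]-nums[5] = 8-8 = 0 → [0, 4, 5, 1, 6, 8]
reverse → [8, 6, 1, 5, 4, 0]
sum = 24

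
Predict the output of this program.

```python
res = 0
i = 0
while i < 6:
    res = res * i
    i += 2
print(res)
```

0

i=0: res = 0*0 = 0
i=2: res = 0*2 = 0
i=4: res = 0*4 = 0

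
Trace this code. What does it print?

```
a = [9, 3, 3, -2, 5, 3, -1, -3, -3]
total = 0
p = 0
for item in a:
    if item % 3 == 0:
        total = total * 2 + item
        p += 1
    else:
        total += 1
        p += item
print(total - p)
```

375

item=9: %3==0, total = 0*2+9 = 9; p=1
item=3: %3==0, total = 9*2+3 = 21; p=2
item=3: %3==0, total = 21*2+3 = 45; p=3
item=-2: not %3==0, total = 45+1 = 46; p=1
item=5: not %3==0, total = 46+1 = 47; p=6
item=3: %3==0, total = 47*2+3 = 97; p=7
item=-1: not %3==0, total = 97+1 = 98; p=6
item=-3: %3==0, total = 98*2+(-3) = 193; p=7
item=-3: %3==0, total = 193*2+(-3) = 383; p=8
total-p = 383-8 = 375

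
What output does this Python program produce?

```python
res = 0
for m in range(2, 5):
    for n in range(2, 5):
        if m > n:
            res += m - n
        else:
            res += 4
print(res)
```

m=2,n=2: not 2>2, res = 0+4 = 4
m=2,n=3: not 2>3, res = 4+4 = 8
m=2,n=4: not 2>4, res = 8+4 = 12
m=3,n=2: 3>2, res = 12+1 = 13
m=3,n=3: not 3>3, res = 13+4 = 17
m=3,n=4: not 3>4, res = 17+4 = 21
m=4,n=2: 4>2, res = 21+2 = 23
m=4,n=3: 4>3, res = 23+1 = 24
m=4,n=4: not 4>4, res = 24+4 = 28

28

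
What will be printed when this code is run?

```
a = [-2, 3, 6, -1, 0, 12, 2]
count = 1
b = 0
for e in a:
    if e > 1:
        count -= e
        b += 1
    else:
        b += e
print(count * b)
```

e=-2: not >1; b=-2
e=3: >1, count = 1-3 = -2; b=-1
e=6: >1, count = (-2)-6 = -8; b=0
e=-1: not >1; b=-1
e=0: not >1; b=-1
e=12: >1, count = (-8)-12 = -20; b=0
e=2: >1, count = (-20)-2 = -22; b=1
count*b = (-22)*1 = -22

-22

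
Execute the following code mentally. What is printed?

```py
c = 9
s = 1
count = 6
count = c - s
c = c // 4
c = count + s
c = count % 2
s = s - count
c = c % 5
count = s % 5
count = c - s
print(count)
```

count = 9-1 = 8
c = 9//4 = 2
c = 8+1 = 9
c = 8%2 = 0
s = 1-8 = -7
c = 0%5 = 0
count = (-7)%5 = 3
count = 0-(-7) = 7

7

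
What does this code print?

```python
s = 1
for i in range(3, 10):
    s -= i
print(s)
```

i=3: s = 1-3 = -2
i=4: s = (-2)-4 = -6
i=5: s = (-6)-5 = -11
i=6: s = (-11)-6 = -17
i=7: s = (-17)-7 = -24
i=8: s = (-24)-8 = -32
i=9: s = (-32)-9 = -41

-41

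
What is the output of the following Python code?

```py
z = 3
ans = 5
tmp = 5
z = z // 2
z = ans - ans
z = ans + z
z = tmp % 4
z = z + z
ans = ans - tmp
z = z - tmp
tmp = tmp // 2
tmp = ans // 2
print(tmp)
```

z = 3//2 = 1
z = 5-5 = 0
z = 5+0 = 5
z = 5%4 = 1
z = 1+1 = 2
ans = 5-5 = 0
z = 2-5 = -3
tmp = 5//2 = 2
tmp = 0//2 = 0

0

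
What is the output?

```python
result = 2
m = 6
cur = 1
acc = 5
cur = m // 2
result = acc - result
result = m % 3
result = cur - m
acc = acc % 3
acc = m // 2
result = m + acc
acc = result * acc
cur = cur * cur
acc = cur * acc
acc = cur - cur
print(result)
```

cur = 6//2 = 3
result = 5-2 = 3
result = 6%3 = 0
result = 3-6 = -3
acc = 5%3 = 2
acc = 6//2 = 3
result = 6+3 = 9
acc = 9*3 = 27
cur = 3*3 = 9
acc = 9*27 = 243
acc = 9-9 = 0

9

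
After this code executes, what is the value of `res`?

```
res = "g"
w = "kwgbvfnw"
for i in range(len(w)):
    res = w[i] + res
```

i=0: prepend 'k' → 'kg'
i=1: prepend 'w' → 'wkg'
i=2: prepend 'g' → 'gwkg'
i=3: prepend 'b' → 'bgwkg'
i=4: prepend 'v' → 'vbgwkg'
i=5: prepend 'f' → 'fvbgwkg'
i=6: prepend 'n' → 'nfvbgwkg'
i=7: prepend 'w' → 'wnfvbgwkg'

'wnfvbgwkg'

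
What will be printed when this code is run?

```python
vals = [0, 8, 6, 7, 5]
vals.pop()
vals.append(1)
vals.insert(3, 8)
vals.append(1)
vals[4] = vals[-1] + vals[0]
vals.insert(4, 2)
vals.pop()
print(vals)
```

pop() removes 5 → [0, 8, 6, 7]
append 1 → [0, 8, 6, 7, 1]
insert 8 at 3 → [0, 8, 6, 8, 7, 1]
append 1 → [0, 8, 6, 8, 7, 1, 1]
vals[4] = vals[-1]+vals[0] = 1+0 = 1 → [0, 8, 6, 8, 1, 1, 1]
insert 2 at 4 → [0, 8, 6, 8, 2, 1, 1, 1]
pop() removes 1 → [0, 8, 6, 8, 2, 1, 1]

[0, 8, 6, 8, 2, 1, 1]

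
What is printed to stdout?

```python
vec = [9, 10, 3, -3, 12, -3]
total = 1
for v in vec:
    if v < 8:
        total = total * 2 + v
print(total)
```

11

v=9: not <8
v=10: not <8
v=3: <8, total = 1*2+3 = 5
v=-3: <8, total = 5*2+(-3) = 7
v=12: not <8
v=-3: <8, total = 7*2+(-3) = 11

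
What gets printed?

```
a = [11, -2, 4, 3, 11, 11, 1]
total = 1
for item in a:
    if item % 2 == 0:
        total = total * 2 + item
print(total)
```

item=11: not even
item=-2: even, total = 1*2+(-2) = 0
item=4: even, total = 0*2+4 = 4
item=3: not even
item=11: not even
item=11: not even
item=1: not even

4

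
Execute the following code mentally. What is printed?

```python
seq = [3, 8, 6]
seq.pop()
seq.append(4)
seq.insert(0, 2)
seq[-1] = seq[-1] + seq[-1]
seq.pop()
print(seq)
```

pop() removes 6 → [3, 8]
append 4 → [3, 8, 4]
insert 2 at 0 → [2, 3, 8, 4]
seq[-1] = seq[-1]+seq[-1] = 4+4 = 8 → [2, 3, 8, 8]
pop() removes 8 → [2, 3, 8]

[2, 3, 8]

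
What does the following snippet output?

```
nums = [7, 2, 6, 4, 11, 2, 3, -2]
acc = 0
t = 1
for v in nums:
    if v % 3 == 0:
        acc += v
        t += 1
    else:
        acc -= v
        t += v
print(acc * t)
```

-405

v=7: not %3==0, acc = 0-7 = -7; t=8
v=2: not %3==0, acc = (-7)-2 = -9; t=10
v=6: %3==0, acc = (-9)+6 = -3; t=11
v=4: not %3==0, acc = (-3)-4 = -7; t=15
v=11: not %3==0, acc = (-7)-11 = -18; t=26
v=2: not %3==0, acc = (-18)-2 = -20; t=28
v=3: %3==0, acc = (-20)+3 = -17; t=29
v=-2: not %3==0, acc = (-17)-(-2) = -15; t=27
acc*t = (-15)*27 = -405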